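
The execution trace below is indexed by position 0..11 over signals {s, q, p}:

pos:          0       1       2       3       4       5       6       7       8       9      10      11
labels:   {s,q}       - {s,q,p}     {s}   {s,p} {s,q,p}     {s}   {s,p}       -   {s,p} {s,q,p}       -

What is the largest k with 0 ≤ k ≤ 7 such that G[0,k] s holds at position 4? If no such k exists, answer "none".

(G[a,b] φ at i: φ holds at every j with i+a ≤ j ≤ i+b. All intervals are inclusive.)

s must hold from j=4 onward; find where it first fails.
  j=4: holds
  j=5: holds
  j=6: holds
  j=7: holds
  j=8: fails
Holds on [4,7], so largest k = 3.

3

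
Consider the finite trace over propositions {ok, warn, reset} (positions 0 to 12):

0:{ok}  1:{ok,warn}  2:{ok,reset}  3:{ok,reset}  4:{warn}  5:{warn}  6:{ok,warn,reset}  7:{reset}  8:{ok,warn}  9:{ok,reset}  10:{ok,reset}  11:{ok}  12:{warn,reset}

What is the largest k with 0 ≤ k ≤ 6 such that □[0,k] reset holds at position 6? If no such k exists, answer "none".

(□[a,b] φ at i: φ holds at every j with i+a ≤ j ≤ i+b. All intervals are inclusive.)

reset must hold from j=6 onward; find where it first fails.
  j=6: holds
  j=7: holds
  j=8: fails
Holds on [6,7], so largest k = 1.

1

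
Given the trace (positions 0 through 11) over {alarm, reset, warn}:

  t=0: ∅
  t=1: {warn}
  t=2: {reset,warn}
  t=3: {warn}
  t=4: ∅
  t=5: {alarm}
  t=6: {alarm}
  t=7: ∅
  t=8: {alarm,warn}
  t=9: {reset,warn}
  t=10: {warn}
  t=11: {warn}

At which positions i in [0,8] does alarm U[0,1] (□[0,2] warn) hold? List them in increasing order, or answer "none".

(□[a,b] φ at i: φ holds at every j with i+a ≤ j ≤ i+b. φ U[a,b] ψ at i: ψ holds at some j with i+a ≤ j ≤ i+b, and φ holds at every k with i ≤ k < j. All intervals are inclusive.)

Evaluate at each i in [0,8]:
  i=0: ✗ (lhs fails at k=0 before rhs at j=1)
  i=1: ✓ (rhs at j=1)
  i=2: ✗ (no rhs in [2,3])
  i=3: ✗ (no rhs in [3,4])
  i=4: ✗ (no rhs in [4,5])
  i=5: ✗ (no rhs in [5,6])
  i=6: ✗ (no rhs in [6,7])
  i=7: ✗ (lhs fails at k=7 before rhs at j=8)
  i=8: ✓ (rhs at j=8)

1, 8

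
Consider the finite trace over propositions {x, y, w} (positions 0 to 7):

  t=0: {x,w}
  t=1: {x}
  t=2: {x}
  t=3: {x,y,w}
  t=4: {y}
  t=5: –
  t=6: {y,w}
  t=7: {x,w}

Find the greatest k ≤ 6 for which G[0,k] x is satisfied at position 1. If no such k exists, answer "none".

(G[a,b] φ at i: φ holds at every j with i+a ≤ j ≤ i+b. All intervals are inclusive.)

x must hold from j=1 onward; find where it first fails.
  j=1: holds
  j=2: holds
  j=3: holds
  j=4: fails
Holds on [1,3], so largest k = 2.

2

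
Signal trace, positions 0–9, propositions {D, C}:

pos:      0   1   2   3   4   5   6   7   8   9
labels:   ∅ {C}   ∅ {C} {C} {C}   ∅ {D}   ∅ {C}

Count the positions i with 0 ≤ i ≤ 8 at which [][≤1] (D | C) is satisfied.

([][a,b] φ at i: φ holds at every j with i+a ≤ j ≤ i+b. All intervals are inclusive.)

2

Evaluate at each i in [0,8]:
  i=0: ✗ (fails at j=0)
  i=1: ✗ (fails at j=2)
  i=2: ✗ (fails at j=2)
  i=3: ✓ (all of [3,4])
  i=4: ✓ (all of [4,5])
  i=5: ✗ (fails at j=6)
  i=6: ✗ (fails at j=6)
  i=7: ✗ (fails at j=8)
  i=8: ✗ (fails at j=8)
Positions where it holds: {3, 4} → 2.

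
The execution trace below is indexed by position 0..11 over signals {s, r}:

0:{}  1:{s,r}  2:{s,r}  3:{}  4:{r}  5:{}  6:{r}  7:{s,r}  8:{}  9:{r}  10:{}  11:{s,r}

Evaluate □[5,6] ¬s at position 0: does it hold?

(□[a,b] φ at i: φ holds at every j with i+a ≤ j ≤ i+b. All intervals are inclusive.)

True

Check ¬s at every j in [5,6]:
  j=5: true
  j=6: true
All positions satisfy it → formula holds.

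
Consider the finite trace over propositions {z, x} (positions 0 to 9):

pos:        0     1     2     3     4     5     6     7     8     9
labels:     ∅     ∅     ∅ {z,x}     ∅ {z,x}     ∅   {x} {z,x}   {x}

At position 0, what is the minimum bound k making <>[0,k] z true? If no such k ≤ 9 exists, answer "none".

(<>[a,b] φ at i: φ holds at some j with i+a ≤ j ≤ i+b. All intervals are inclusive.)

3

Scan j = 0,1,… for z:
  j=0: fails
  j=1: fails
  j=2: fails
  j=3: holds
First hit at j=3, so smallest k = 3-0 = 3.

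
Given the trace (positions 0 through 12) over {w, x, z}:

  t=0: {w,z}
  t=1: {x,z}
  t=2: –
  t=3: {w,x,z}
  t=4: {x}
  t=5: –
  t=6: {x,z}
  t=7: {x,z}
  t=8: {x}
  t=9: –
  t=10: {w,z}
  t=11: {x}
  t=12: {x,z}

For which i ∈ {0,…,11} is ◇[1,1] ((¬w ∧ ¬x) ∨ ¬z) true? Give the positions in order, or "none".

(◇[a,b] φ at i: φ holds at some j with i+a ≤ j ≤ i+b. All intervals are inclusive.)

1, 3, 4, 7, 8, 10

Evaluate at each i in [0,11]:
  i=0: ✗ (none in [1,1])
  i=1: ✓ (witness j=2)
  i=2: ✗ (none in [3,3])
  i=3: ✓ (witness j=4)
  i=4: ✓ (witness j=5)
  i=5: ✗ (none in [6,6])
  i=6: ✗ (none in [7,7])
  i=7: ✓ (witness j=8)
  i=8: ✓ (witness j=9)
  i=9: ✗ (none in [10,10])
  i=10: ✓ (witness j=11)
  i=11: ✗ (none in [12,12])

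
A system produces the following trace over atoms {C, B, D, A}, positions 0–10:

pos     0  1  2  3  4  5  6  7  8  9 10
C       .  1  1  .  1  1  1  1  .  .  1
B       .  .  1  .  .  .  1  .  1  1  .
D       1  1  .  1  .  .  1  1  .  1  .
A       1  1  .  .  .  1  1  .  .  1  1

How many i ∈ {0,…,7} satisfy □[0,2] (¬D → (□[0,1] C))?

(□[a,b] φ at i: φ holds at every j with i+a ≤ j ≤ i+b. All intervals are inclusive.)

3

Evaluate at each i in [0,7]:
  i=0: ✗ (fails at j=2)
  i=1: ✗ (fails at j=2)
  i=2: ✗ (fails at j=2)
  i=3: ✓ (all of [3,5])
  i=4: ✓ (all of [4,6])
  i=5: ✓ (all of [5,7])
  i=6: ✗ (fails at j=8)
  i=7: ✗ (fails at j=8)
Positions where it holds: {3, 4, 5} → 3.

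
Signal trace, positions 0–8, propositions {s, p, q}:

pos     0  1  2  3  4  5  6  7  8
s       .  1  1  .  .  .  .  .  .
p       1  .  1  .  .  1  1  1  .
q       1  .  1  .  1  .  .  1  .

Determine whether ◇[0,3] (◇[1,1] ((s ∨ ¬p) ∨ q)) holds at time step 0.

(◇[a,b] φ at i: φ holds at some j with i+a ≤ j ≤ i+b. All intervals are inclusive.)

Yes

Check ◇[1,1] ((s ∨ ¬p) ∨ q) at each j in [0,3]:
  j=0: holds (witness at 1)
  j=1: holds (witness at 2)
  j=2: holds (witness at 3)
  j=3: holds (witness at 4)
Found at j=0 → formula holds.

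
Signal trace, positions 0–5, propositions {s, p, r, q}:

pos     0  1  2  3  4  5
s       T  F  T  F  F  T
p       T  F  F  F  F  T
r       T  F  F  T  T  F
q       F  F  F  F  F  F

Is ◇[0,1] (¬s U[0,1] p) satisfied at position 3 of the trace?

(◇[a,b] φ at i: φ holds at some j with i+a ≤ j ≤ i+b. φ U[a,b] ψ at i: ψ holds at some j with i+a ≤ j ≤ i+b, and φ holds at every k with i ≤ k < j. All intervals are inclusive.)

Check (¬s U[0,1] p) at each j in [3,4]:
  j=3: fails
  j=4: holds
Found at j=4 → formula holds.

True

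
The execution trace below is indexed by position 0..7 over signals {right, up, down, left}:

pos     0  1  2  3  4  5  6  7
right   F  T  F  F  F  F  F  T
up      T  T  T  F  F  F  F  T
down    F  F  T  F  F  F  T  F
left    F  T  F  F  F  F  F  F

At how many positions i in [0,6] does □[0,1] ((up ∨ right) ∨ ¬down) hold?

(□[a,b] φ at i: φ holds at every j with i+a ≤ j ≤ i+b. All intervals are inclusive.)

Evaluate at each i in [0,6]:
  i=0: ✓ (all of [0,1])
  i=1: ✓ (all of [1,2])
  i=2: ✓ (all of [2,3])
  i=3: ✓ (all of [3,4])
  i=4: ✓ (all of [4,5])
  i=5: ✗ (fails at j=6)
  i=6: ✗ (fails at j=6)
Positions where it holds: {0, 1, 2, 3, 4} → 5.

5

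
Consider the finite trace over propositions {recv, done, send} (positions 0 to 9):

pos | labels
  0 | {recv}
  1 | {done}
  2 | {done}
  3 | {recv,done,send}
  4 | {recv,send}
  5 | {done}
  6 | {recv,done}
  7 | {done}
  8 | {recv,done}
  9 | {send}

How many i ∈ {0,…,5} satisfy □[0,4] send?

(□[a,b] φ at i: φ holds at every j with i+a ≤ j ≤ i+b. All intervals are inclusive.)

0

Evaluate at each i in [0,5]:
  i=0: ✗ (fails at j=0)
  i=1: ✗ (fails at j=1)
  i=2: ✗ (fails at j=2)
  i=3: ✗ (fails at j=5)
  i=4: ✗ (fails at j=5)
  i=5: ✗ (fails at j=5)
Positions where it holds: {} → 0.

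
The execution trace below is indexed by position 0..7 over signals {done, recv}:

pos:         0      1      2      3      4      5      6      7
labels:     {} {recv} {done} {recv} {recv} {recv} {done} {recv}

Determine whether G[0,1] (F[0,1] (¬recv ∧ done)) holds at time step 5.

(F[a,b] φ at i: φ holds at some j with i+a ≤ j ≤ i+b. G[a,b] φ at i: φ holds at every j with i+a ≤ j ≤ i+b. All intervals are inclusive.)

Check F[0,1] (¬recv ∧ done) at every j in [5,6]:
  j=5: holds (witness at 6)
  j=6: holds (witness at 6)
All positions satisfy it → formula holds.

True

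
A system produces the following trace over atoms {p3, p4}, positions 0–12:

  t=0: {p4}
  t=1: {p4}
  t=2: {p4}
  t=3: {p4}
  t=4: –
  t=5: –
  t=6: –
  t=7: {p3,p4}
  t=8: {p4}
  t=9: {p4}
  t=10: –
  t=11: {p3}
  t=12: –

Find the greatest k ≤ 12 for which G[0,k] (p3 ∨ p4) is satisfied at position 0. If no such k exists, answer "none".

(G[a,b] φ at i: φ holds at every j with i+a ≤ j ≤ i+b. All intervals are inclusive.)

3

(p3 ∨ p4) must hold from j=0 onward; find where it first fails.
  j=0: holds
  j=1: holds
  j=2: holds
  j=3: holds
  j=4: fails
Holds on [0,3], so largest k = 3.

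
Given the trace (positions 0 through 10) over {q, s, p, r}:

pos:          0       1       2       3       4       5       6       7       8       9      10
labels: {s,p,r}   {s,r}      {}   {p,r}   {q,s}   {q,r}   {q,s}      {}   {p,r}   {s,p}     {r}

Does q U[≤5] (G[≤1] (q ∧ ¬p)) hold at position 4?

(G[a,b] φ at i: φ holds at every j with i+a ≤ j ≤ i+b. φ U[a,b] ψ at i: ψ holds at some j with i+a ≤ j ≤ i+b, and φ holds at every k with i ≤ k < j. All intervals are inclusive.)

Need some j in [4,9] with G[≤1] (q ∧ ¬p), and q at every k in [4,j-1].
  j=4: G[≤1] (q ∧ ¬p) holds; no prefix to check → satisfied.

Holds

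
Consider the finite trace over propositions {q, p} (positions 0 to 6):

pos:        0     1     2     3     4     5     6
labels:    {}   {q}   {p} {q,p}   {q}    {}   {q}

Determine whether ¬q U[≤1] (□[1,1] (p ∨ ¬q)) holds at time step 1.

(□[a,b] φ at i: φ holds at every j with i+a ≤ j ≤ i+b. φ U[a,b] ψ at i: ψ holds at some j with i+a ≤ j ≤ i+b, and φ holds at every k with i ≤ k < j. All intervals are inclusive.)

Need some j in [1,2] with □[1,1] (p ∨ ¬q), and ¬q at every k in [1,j-1].
  j=1: □[1,1] (p ∨ ¬q) holds; no prefix to check → satisfied.

Yes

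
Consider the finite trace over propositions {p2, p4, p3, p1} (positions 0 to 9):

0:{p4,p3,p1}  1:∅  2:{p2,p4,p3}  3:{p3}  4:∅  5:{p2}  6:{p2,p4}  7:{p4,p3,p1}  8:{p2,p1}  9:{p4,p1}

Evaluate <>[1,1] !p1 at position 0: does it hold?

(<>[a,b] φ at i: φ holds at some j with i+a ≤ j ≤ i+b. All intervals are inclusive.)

Holds

Check !p1 at each j in [1,1]:
  j=1: true
Found at j=1 → formula holds.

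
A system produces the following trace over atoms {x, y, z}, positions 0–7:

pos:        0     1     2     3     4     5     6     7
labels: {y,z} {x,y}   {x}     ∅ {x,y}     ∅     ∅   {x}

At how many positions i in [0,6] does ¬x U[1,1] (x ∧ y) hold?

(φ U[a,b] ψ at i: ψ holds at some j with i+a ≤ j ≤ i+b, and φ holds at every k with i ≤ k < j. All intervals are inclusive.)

Evaluate at each i in [0,6]:
  i=0: ✓ (rhs at j=1; lhs holds on [0,0])
  i=1: ✗ (no rhs in [2,2])
  i=2: ✗ (no rhs in [3,3])
  i=3: ✓ (rhs at j=4; lhs holds on [3,3])
  i=4: ✗ (no rhs in [5,5])
  i=5: ✗ (no rhs in [6,6])
  i=6: ✗ (no rhs in [7,7])
Positions where it holds: {0, 3} → 2.

2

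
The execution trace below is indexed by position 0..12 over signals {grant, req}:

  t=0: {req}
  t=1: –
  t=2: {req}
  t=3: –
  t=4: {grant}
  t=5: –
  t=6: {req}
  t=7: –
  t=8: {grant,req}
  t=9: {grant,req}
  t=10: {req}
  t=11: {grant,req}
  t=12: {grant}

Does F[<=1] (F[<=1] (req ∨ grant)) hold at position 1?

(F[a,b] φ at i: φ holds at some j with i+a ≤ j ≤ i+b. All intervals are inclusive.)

Check F[<=1] (req ∨ grant) at each j in [1,2]:
  j=1: holds (witness at 2)
  j=2: holds (witness at 2)
Found at j=1 → formula holds.

Holds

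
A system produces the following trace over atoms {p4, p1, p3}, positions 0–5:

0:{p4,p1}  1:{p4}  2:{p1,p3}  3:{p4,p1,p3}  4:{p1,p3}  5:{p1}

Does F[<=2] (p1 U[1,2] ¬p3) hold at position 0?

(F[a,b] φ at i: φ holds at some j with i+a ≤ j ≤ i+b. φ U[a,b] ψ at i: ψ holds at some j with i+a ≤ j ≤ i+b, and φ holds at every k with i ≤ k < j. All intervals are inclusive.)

Yes

Check (p1 U[1,2] ¬p3) at each j in [0,2]:
  j=0: holds
  j=1: fails
  j=2: fails
Found at j=0 → formula holds.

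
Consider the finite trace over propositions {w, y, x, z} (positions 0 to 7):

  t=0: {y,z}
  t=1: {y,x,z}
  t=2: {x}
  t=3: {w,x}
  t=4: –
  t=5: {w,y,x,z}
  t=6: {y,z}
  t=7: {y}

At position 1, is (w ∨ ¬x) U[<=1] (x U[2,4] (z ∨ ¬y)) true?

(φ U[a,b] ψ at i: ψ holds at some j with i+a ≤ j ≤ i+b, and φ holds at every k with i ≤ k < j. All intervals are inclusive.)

Need some j in [1,2] with (x U[2,4] (z ∨ ¬y)), and (w ∨ ¬x) at every k in [1,j-1].
  j=1: (x U[2,4] (z ∨ ¬y)) holds; no prefix to check → satisfied.

Yes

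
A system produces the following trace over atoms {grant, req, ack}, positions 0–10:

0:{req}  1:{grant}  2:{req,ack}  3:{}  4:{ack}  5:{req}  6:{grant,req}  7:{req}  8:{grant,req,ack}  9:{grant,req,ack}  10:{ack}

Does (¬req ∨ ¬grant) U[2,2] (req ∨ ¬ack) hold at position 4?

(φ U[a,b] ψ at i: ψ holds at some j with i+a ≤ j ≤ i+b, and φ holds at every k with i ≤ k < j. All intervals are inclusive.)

Need some j in [6,6] with (req ∨ ¬ack), and (¬req ∨ ¬grant) at every k in [4,j-1].
  j=6: (req ∨ ¬ack) holds; (¬req ∨ ¬grant) holds at every k in [4,5] → satisfied.

True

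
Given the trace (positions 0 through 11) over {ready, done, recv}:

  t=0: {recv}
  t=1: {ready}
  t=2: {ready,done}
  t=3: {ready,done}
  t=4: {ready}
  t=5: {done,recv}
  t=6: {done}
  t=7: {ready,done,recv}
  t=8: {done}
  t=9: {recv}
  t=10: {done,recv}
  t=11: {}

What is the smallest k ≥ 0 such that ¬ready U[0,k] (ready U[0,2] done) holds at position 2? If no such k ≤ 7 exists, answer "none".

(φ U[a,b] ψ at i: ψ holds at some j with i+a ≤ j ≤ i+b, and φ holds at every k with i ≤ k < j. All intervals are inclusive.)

Need earliest j ≥ 2 with (ready U[0,2] done), and ¬ready at every k in [2,j-1].
  j=2: rhs holds (empty prefix). k = 0.

0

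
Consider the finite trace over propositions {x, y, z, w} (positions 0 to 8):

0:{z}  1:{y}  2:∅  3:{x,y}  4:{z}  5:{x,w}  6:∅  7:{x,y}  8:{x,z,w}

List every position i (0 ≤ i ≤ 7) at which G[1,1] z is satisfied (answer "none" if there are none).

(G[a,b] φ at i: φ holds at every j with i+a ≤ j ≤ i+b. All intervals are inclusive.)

Evaluate at each i in [0,7]:
  i=0: ✗ (fails at j=1)
  i=1: ✗ (fails at j=2)
  i=2: ✗ (fails at j=3)
  i=3: ✓ (all of [4,4])
  i=4: ✗ (fails at j=5)
  i=5: ✗ (fails at j=6)
  i=6: ✗ (fails at j=7)
  i=7: ✓ (all of [8,8])

3, 7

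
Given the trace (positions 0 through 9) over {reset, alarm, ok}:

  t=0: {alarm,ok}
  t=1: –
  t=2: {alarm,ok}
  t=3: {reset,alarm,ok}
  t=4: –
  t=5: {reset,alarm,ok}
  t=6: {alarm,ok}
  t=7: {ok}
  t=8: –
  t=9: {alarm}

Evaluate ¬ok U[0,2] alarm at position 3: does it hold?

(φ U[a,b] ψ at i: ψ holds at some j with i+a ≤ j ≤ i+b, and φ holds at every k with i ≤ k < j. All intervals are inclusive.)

True

Need some j in [3,5] with alarm, and ¬ok at every k in [3,j-1].
  j=3: alarm holds; no prefix to check → satisfied.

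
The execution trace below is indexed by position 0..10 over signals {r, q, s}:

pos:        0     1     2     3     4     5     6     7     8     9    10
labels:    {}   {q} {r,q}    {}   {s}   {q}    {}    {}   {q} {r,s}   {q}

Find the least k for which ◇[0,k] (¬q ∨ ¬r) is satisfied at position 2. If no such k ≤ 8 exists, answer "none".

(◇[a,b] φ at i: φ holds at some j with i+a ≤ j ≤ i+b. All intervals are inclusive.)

1

Scan j = 2,3,… for (¬q ∨ ¬r):
  j=2: fails
  j=3: holds
First hit at j=3, so smallest k = 3-2 = 1.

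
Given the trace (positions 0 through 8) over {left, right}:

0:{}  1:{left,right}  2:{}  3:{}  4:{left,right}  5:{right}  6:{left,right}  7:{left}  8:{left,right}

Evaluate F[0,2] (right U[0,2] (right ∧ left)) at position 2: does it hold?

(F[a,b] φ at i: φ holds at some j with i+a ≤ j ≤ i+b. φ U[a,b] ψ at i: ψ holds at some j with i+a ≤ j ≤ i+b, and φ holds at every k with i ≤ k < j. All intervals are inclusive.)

Yes

Check (right U[0,2] (right ∧ left)) at each j in [2,4]:
  j=2: fails
  j=3: fails
  j=4: holds
Found at j=4 → formula holds.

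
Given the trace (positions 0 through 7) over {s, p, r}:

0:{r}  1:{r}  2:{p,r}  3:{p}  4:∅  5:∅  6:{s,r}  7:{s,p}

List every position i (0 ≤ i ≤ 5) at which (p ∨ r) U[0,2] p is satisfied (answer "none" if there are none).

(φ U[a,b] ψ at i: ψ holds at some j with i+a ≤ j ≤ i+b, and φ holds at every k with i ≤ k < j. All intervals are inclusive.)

0, 1, 2, 3

Evaluate at each i in [0,5]:
  i=0: ✓ (rhs at j=2; lhs holds on [0,1])
  i=1: ✓ (rhs at j=2; lhs holds on [1,1])
  i=2: ✓ (rhs at j=2)
  i=3: ✓ (rhs at j=3)
  i=4: ✗ (no rhs in [4,6])
  i=5: ✗ (lhs fails at k=5 before rhs at j=7)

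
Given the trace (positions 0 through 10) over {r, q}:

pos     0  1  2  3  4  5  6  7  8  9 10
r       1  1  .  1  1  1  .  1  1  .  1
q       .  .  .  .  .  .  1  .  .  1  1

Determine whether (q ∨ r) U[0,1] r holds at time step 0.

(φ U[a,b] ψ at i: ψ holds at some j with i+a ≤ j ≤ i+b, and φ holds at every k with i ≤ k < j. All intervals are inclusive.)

Need some j in [0,1] with r, and (q ∨ r) at every k in [0,j-1].
  j=0: r holds; no prefix to check → satisfied.

True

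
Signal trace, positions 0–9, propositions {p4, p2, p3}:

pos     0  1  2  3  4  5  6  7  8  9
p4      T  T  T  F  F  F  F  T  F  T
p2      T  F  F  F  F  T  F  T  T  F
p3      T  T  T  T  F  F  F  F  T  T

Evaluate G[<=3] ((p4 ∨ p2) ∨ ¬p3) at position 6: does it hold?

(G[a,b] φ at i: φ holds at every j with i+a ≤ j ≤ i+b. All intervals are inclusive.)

Yes

Check ((p4 ∨ p2) ∨ ¬p3) at every j in [6,9]:
  j=6: true
  j=7: true
  j=8: true
  j=9: true
All positions satisfy it → formula holds.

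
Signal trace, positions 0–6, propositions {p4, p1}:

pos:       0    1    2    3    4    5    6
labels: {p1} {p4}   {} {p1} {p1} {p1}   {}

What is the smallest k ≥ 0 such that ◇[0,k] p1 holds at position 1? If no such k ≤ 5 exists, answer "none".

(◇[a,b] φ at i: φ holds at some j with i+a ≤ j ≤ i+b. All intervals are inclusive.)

2

Scan j = 1,2,… for p1:
  j=1: fails
  j=2: fails
  j=3: holds
First hit at j=3, so smallest k = 3-1 = 2.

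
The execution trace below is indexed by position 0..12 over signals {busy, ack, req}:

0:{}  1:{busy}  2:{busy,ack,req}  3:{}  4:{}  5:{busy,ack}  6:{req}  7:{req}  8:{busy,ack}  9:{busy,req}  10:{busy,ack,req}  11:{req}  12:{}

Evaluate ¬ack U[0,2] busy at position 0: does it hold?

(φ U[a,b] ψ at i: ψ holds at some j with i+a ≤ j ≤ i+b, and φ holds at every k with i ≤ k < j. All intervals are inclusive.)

Need some j in [0,2] with busy, and ¬ack at every k in [0,j-1].
  j=0: busy false.
  j=1: busy holds; ¬ack holds at every k in [0,0] → satisfied.

Yes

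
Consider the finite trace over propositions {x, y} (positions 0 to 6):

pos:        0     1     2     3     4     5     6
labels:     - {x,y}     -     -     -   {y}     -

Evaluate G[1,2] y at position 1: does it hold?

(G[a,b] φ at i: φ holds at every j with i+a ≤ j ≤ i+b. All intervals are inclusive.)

Check y at every j in [2,3]:
  j=2: false
  j=3: false
Fails at j=2 → formula fails.

No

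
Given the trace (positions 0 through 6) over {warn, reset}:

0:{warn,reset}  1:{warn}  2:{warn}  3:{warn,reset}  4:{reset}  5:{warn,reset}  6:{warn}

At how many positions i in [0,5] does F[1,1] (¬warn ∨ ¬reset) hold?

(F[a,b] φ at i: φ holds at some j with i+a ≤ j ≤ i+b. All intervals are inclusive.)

Evaluate at each i in [0,5]:
  i=0: ✓ (witness j=1)
  i=1: ✓ (witness j=2)
  i=2: ✗ (none in [3,3])
  i=3: ✓ (witness j=4)
  i=4: ✗ (none in [5,5])
  i=5: ✓ (witness j=6)
Positions where it holds: {0, 1, 3, 5} → 4.

4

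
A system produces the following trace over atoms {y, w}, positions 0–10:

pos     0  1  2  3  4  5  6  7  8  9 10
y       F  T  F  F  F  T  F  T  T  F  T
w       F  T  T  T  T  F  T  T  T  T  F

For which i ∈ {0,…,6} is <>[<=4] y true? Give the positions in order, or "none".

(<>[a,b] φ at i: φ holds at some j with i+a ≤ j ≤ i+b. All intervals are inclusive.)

0, 1, 2, 3, 4, 5, 6

Evaluate at each i in [0,6]:
  i=0: ✓ (witness j=1)
  i=1: ✓ (witness j=1)
  i=2: ✓ (witness j=5)
  i=3: ✓ (witness j=5)
  i=4: ✓ (witness j=5)
  i=5: ✓ (witness j=5)
  i=6: ✓ (witness j=7)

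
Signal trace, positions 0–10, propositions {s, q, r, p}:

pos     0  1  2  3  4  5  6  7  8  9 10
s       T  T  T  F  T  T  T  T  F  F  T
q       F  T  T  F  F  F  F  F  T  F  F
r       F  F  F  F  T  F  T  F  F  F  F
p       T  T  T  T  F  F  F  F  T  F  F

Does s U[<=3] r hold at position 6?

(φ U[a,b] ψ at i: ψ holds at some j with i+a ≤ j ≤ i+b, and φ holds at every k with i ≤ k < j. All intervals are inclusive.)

Need some j in [6,9] with r, and s at every k in [6,j-1].
  j=6: r holds; no prefix to check → satisfied.

Yes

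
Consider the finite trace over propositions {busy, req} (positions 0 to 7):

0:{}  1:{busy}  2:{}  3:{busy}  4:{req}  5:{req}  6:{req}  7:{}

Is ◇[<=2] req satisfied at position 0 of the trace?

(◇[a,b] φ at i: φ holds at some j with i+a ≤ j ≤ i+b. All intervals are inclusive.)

Check req at each j in [0,2]:
  j=0: false
  j=1: false
  j=2: false
No position in the window satisfies it → formula fails.

Does not hold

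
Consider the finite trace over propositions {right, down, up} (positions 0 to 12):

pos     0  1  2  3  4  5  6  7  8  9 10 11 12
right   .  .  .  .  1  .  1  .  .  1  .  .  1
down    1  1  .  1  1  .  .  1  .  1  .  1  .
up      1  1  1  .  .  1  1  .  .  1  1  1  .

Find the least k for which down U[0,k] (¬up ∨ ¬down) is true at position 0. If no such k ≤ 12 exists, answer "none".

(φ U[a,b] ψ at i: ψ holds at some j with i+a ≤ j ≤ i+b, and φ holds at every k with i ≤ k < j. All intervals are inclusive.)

2

Need earliest j ≥ 0 with (¬up ∨ ¬down), and down at every k in [0,j-1].
  j=0: rhs fails.
  j=1: rhs fails.
  j=2: rhs holds; lhs holds on [0,1]. k = 2.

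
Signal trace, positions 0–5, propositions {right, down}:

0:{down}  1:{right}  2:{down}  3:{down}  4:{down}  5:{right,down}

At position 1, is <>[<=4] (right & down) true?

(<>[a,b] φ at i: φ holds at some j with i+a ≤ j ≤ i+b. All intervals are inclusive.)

Check (right & down) at each j in [1,5]:
  j=1: false
  j=2: false
  j=3: false
  j=4: false
  j=5: true
Found at j=5 → formula holds.

True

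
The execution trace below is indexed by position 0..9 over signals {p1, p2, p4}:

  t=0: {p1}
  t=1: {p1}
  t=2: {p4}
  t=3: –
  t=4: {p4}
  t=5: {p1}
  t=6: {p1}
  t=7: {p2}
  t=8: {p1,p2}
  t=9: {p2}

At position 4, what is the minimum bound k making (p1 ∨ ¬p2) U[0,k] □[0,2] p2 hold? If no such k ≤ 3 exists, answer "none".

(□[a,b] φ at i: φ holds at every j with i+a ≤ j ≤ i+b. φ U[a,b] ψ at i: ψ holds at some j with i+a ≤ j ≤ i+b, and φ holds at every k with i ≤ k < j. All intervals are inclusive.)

3

Need earliest j ≥ 4 with □[0,2] p2, and (p1 ∨ ¬p2) at every k in [4,j-1].
  j=4: rhs fails.
  j=5: rhs fails.
  j=6: rhs fails.
  j=7: rhs holds; lhs holds on [4,6]. k = 3.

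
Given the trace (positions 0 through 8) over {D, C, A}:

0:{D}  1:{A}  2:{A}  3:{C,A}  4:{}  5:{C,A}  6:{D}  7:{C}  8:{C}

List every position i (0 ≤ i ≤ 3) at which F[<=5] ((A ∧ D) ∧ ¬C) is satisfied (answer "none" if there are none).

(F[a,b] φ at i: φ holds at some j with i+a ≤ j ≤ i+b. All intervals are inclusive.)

none

Evaluate at each i in [0,3]:
  i=0: ✗ (none in [0,5])
  i=1: ✗ (none in [1,6])
  i=2: ✗ (none in [2,7])
  i=3: ✗ (none in [3,8])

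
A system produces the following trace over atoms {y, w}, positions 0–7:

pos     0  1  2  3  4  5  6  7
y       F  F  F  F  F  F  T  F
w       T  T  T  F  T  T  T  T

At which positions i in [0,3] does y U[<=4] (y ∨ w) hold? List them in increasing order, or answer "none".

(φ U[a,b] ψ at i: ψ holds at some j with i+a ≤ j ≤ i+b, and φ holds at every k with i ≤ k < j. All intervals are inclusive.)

0, 1, 2

Evaluate at each i in [0,3]:
  i=0: ✓ (rhs at j=0)
  i=1: ✓ (rhs at j=1)
  i=2: ✓ (rhs at j=2)
  i=3: ✗ (lhs fails at k=3 before rhs at j=4)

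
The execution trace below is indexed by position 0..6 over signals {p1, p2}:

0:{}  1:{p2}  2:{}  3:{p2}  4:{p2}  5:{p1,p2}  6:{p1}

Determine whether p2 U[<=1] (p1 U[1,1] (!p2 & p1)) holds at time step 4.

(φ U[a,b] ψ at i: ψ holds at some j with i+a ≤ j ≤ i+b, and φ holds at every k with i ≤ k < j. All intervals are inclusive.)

Need some j in [4,5] with (p1 U[1,1] (!p2 & p1)), and p2 at every k in [4,j-1].
  j=4: (p1 U[1,1] (!p2 & p1)) — fails.
  j=5: (p1 U[1,1] (!p2 & p1)) holds; p2 holds at every k in [4,4] → satisfied.

Holds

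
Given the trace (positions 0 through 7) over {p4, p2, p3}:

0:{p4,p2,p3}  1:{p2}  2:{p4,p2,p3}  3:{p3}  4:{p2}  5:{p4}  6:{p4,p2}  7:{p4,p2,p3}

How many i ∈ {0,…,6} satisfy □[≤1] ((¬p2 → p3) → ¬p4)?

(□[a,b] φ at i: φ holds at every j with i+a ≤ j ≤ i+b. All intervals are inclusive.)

Evaluate at each i in [0,6]:
  i=0: ✗ (fails at j=0)
  i=1: ✗ (fails at j=2)
  i=2: ✗ (fails at j=2)
  i=3: ✓ (all of [3,4])
  i=4: ✓ (all of [4,5])
  i=5: ✗ (fails at j=6)
  i=6: ✗ (fails at j=6)
Positions where it holds: {3, 4} → 2.

2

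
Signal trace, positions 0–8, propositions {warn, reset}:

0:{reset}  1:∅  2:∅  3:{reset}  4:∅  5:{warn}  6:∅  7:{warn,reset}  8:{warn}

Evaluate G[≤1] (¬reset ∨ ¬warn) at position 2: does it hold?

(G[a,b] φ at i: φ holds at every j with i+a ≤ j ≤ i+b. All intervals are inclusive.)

True

Check (¬reset ∨ ¬warn) at every j in [2,3]:
  j=2: true
  j=3: true
All positions satisfy it → formula holds.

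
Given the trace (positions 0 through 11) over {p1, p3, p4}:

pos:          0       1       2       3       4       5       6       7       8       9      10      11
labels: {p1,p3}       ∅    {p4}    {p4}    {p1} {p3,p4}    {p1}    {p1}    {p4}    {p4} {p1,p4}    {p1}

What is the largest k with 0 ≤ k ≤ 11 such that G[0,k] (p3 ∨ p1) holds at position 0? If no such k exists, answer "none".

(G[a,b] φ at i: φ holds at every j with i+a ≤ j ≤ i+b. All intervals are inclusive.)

0

(p3 ∨ p1) must hold from j=0 onward; find where it first fails.
  j=0: holds
  j=1: fails
Holds on [0,0], so largest k = 0.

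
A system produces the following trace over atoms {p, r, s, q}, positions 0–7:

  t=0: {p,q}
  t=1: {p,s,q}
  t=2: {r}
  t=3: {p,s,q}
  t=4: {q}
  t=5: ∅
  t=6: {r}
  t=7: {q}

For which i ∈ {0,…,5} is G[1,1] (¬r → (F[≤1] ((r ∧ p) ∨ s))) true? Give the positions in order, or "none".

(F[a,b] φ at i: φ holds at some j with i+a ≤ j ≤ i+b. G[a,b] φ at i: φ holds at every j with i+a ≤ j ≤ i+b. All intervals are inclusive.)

Evaluate at each i in [0,5]:
  i=0: ✓ (all of [1,1])
  i=1: ✓ (all of [2,2])
  i=2: ✓ (all of [3,3])
  i=3: ✗ (fails at j=4)
  i=4: ✗ (fails at j=5)
  i=5: ✓ (all of [6,6])

0, 1, 2, 5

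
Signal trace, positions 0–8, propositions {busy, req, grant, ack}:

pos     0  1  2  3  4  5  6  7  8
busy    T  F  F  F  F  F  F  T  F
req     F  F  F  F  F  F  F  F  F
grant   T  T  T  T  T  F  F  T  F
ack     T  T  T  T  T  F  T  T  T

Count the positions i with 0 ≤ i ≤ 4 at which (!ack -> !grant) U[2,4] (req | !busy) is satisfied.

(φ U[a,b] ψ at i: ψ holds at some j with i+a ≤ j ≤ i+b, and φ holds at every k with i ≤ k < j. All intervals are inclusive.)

5

Evaluate at each i in [0,4]:
  i=0: ✓ (rhs at j=2; lhs holds on [0,1])
  i=1: ✓ (rhs at j=3; lhs holds on [1,2])
  i=2: ✓ (rhs at j=4; lhs holds on [2,3])
  i=3: ✓ (rhs at j=5; lhs holds on [3,4])
  i=4: ✓ (rhs at j=6; lhs holds on [4,5])
Positions where it holds: {0, 1, 2, 3, 4} → 5.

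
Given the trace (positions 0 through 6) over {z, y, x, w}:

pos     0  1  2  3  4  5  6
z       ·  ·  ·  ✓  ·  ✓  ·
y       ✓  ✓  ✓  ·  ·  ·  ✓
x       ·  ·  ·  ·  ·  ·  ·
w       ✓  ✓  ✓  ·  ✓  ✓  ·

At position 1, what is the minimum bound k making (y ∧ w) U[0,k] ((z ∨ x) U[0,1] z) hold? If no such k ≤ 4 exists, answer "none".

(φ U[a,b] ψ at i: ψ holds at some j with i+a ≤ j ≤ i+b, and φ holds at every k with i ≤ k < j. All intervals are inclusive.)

2

Need earliest j ≥ 1 with ((z ∨ x) U[0,1] z), and (y ∧ w) at every k in [1,j-1].
  j=1: rhs fails.
  j=2: rhs fails.
  j=3: rhs holds; lhs holds on [1,2]. k = 2.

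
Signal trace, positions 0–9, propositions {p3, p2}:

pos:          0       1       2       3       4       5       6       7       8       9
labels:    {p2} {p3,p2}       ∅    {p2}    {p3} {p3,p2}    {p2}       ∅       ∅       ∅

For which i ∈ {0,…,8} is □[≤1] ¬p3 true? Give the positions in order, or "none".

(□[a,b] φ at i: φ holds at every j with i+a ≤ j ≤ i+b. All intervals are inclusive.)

2, 6, 7, 8

Evaluate at each i in [0,8]:
  i=0: ✗ (fails at j=1)
  i=1: ✗ (fails at j=1)
  i=2: ✓ (all of [2,3])
  i=3: ✗ (fails at j=4)
  i=4: ✗ (fails at j=4)
  i=5: ✗ (fails at j=5)
  i=6: ✓ (all of [6,7])
  i=7: ✓ (all of [7,8])
  i=8: ✓ (all of [8,9])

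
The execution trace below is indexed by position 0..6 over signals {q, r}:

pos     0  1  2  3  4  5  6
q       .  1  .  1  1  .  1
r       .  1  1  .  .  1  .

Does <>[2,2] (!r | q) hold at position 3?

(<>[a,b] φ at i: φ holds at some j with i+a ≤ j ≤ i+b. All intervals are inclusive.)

Does not hold

Check (!r | q) at each j in [5,5]:
  j=5: false
No position in the window satisfies it → formula fails.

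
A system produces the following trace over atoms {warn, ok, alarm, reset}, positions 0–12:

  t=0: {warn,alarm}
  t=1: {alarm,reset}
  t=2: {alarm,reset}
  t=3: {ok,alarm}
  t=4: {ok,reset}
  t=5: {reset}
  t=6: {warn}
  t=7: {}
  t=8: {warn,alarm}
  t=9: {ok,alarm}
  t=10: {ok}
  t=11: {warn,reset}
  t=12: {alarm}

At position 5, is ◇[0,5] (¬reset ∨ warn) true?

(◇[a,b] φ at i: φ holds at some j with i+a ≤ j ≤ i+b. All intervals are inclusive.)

Yes

Check (¬reset ∨ warn) at each j in [5,10]:
  j=5: false
  j=6: true
  j=7: true
  j=8: true
  j=9: true
  j=10: true
Found at j=6 → formula holds.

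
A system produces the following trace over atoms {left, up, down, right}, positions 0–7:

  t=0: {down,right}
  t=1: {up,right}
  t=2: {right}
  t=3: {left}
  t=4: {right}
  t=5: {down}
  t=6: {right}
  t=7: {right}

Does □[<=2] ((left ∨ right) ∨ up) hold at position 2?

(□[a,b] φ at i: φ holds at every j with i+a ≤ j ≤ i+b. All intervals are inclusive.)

Holds

Check ((left ∨ right) ∨ up) at every j in [2,4]:
  j=2: true
  j=3: true
  j=4: true
All positions satisfy it → formula holds.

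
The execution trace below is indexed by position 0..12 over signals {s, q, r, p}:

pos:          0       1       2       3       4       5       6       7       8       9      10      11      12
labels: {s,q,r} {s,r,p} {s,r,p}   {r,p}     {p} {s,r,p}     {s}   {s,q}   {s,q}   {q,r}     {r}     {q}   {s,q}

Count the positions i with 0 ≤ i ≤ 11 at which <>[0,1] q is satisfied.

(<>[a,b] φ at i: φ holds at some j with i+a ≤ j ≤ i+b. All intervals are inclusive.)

Evaluate at each i in [0,11]:
  i=0: ✓ (witness j=0)
  i=1: ✗ (none in [1,2])
  i=2: ✗ (none in [2,3])
  i=3: ✗ (none in [3,4])
  i=4: ✗ (none in [4,5])
  i=5: ✗ (none in [5,6])
  i=6: ✓ (witness j=7)
  i=7: ✓ (witness j=7)
  i=8: ✓ (witness j=8)
  i=9: ✓ (witness j=9)
  i=10: ✓ (witness j=11)
  i=11: ✓ (witness j=11)
Positions where it holds: {0, 6, 7, 8, 9, 10, 11} → 7.

7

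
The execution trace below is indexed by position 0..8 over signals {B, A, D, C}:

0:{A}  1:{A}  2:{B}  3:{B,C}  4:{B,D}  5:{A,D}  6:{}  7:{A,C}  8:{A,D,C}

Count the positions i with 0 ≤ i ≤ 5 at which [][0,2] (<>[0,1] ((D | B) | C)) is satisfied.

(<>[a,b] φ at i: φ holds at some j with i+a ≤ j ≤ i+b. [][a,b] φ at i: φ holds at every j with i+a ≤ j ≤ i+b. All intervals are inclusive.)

5

Evaluate at each i in [0,5]:
  i=0: ✗ (fails at j=0)
  i=1: ✓ (all of [1,3])
  i=2: ✓ (all of [2,4])
  i=3: ✓ (all of [3,5])
  i=4: ✓ (all of [4,6])
  i=5: ✓ (all of [5,7])
Positions where it holds: {1, 2, 3, 4, 5} → 5.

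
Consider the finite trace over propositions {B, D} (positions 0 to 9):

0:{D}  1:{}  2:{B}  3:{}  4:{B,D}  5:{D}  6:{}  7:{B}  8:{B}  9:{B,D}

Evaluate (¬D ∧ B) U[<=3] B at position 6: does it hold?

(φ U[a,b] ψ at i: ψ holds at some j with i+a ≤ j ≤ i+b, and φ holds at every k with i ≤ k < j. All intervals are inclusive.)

No

Need some j in [6,9] with B, and (¬D ∧ B) at every k in [6,j-1].
  j=6: B false.
  j=7: B holds, but (¬D ∧ B) fails at k=6 → not this j.
  j=8: B holds, but (¬D ∧ B) fails at k=6 → not this j.
  j=9: B holds, but (¬D ∧ B) fails at k=6 → not this j.
No j in the window works → until fails.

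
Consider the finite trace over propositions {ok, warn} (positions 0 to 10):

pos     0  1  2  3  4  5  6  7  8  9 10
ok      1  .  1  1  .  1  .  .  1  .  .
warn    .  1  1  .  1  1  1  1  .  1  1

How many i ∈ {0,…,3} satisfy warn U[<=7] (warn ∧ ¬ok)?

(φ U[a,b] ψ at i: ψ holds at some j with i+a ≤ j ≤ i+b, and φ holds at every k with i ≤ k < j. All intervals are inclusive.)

1

Evaluate at each i in [0,3]:
  i=0: ✗ (lhs fails at k=0 before rhs at j=1)
  i=1: ✓ (rhs at j=1)
  i=2: ✗ (lhs fails at k=3 before rhs at j=4)
  i=3: ✗ (lhs fails at k=3 before rhs at j=4)
Positions where it holds: {1} → 1.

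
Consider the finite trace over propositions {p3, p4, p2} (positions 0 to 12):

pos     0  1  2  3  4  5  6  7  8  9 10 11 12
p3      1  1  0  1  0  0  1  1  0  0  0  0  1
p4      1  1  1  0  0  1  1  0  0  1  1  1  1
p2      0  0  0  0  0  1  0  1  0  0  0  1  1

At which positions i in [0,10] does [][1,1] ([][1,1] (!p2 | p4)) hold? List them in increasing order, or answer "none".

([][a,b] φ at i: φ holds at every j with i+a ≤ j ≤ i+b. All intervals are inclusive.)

0, 1, 2, 3, 4, 6, 7, 8, 9, 10

Evaluate at each i in [0,10]:
  i=0: ✓ (all of [1,1])
  i=1: ✓ (all of [2,2])
  i=2: ✓ (all of [3,3])
  i=3: ✓ (all of [4,4])
  i=4: ✓ (all of [5,5])
  i=5: ✗ (fails at j=6)
  i=6: ✓ (all of [7,7])
  i=7: ✓ (all of [8,8])
  i=8: ✓ (all of [9,9])
  i=9: ✓ (all of [10,10])
  i=10: ✓ (all of [11,11])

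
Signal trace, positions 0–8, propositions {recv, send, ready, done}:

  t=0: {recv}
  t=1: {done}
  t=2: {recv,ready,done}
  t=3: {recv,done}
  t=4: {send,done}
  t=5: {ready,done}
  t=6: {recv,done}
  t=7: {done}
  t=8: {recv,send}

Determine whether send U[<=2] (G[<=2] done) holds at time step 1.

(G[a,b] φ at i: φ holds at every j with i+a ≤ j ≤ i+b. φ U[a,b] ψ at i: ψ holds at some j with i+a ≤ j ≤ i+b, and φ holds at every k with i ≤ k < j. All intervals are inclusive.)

Yes

Need some j in [1,3] with G[<=2] done, and send at every k in [1,j-1].
  j=1: G[<=2] done holds; no prefix to check → satisfied.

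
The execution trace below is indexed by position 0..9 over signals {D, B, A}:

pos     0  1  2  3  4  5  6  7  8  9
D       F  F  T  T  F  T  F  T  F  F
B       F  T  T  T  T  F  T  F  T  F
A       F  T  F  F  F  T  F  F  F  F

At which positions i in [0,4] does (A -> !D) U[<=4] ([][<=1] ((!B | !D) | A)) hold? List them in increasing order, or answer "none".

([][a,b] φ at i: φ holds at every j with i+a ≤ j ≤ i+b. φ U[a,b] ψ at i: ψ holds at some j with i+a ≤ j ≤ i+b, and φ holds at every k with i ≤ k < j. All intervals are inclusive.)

Evaluate at each i in [0,4]:
  i=0: ✓ (rhs at j=0)
  i=1: ✓ (rhs at j=4; lhs holds on [1,3])
  i=2: ✓ (rhs at j=4; lhs holds on [2,3])
  i=3: ✓ (rhs at j=4; lhs holds on [3,3])
  i=4: ✓ (rhs at j=4)

0, 1, 2, 3, 4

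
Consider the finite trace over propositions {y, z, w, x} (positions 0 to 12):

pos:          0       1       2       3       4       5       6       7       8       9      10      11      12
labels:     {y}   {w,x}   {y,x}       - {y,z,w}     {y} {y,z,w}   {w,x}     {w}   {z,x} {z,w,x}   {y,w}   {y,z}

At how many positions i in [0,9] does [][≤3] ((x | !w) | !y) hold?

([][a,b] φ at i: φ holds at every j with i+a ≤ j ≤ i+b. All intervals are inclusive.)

2

Evaluate at each i in [0,9]:
  i=0: ✓ (all of [0,3])
  i=1: ✗ (fails at j=4)
  i=2: ✗ (fails at j=4)
  i=3: ✗ (fails at j=4)
  i=4: ✗ (fails at j=4)
  i=5: ✗ (fails at j=6)
  i=6: ✗ (fails at j=6)
  i=7: ✓ (all of [7,10])
  i=8: ✗ (fails at j=11)
  i=9: ✗ (fails at j=11)
Positions where it holds: {0, 7} → 2.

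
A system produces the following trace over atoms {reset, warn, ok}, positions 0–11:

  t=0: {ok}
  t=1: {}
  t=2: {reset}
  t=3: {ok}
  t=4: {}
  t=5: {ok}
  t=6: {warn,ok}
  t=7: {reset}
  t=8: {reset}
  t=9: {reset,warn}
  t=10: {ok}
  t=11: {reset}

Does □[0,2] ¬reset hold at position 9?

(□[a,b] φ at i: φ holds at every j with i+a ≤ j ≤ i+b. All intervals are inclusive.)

No

Check ¬reset at every j in [9,11]:
  j=9: false
  j=10: true
  j=11: false
Fails at j=9 → formula fails.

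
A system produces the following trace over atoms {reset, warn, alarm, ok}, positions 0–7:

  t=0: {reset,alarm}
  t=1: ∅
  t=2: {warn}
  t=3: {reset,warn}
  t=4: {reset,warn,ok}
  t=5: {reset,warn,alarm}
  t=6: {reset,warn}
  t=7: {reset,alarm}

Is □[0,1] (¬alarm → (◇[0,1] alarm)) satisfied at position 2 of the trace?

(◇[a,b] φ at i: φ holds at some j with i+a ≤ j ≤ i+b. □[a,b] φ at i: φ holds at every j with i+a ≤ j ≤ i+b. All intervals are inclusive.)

No

Check (¬alarm → (◇[0,1] alarm)) at every j in [2,3]:
  j=2: antecedent true; consequent fails (none in [2,3]) → ✗
  j=3: antecedent true; consequent fails (none in [3,4]) → ✗
Fails at j=2 → formula fails.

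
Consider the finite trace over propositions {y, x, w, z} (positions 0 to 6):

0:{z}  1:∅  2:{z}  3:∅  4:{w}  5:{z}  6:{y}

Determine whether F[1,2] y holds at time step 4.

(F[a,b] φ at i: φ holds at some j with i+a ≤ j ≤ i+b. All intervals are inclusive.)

Yes

Check y at each j in [5,6]:
  j=5: false
  j=6: true
Found at j=6 → formula holds.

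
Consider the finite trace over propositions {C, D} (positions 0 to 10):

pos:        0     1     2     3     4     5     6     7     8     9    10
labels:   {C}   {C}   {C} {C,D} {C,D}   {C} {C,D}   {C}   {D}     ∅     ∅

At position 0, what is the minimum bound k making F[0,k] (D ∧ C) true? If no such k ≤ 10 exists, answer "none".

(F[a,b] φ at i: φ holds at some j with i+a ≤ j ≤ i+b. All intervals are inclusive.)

Scan j = 0,1,… for (D ∧ C):
  j=0: fails
  j=1: fails
  j=2: fails
  j=3: holds
First hit at j=3, so smallest k = 3-0 = 3.

3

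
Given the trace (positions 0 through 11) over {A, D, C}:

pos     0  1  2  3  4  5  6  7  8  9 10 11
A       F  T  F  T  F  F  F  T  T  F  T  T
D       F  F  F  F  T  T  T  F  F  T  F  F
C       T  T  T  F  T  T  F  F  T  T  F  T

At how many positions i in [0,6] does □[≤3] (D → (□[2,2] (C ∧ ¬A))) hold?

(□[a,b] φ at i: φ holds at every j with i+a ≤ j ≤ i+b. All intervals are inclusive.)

Evaluate at each i in [0,6]:
  i=0: ✓ (all of [0,3])
  i=1: ✗ (fails at j=4)
  i=2: ✗ (fails at j=4)
  i=3: ✗ (fails at j=4)
  i=4: ✗ (fails at j=4)
  i=5: ✗ (fails at j=5)
  i=6: ✗ (fails at j=6)
Positions where it holds: {0} → 1.

1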